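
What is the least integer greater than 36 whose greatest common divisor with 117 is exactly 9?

45

Multiples of 9 above 36: 9·5, 9·6, … . Need the cofactor coprime to 117/9 = 13.
Checking s = 5, 6, … the first with gcd(s, 13) = 1 is s = 5, giving 45.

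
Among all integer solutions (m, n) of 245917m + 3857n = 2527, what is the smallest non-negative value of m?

18

gcd(245917, 3857) = 133 (Euclid: 245917 = 63·3857 + 2926; 3857 = 1·2926 + 931; 2926 = 3·931 + 133; 931 = 7·133 + 0), and 133 | 2527.
Extended Euclid: 245917·(4) + 3857·(-255) = 133. Scale by 19: m₀ = 76.
General solution m = m₀ + 29t; reducing mod 29 gives m = 18 (and n = -1147).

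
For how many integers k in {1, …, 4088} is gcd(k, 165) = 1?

165 = 3·5·11. Inclusion–exclusion on these primes:
4088 − ⌊4088/3⌋ − ⌊4088/5⌋ − ⌊4088/11⌋ + ⌊4088/15⌋ + ⌊4088/33⌋ + ⌊4088/55⌋ − ⌊4088/165⌋ = 1983

1983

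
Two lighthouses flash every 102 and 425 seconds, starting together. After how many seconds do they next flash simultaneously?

2550

102 = 2 · 3 · 17; 425 = 5² · 17
max exponents: 2 · 3 · 5² · 17 = 2550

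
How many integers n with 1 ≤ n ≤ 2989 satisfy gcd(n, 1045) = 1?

2061

Prime factors of 1045: 5, 11, 19. Count integers ≤ 2989 divisible by none of them.
By inclusion–exclusion: 2989 − ⌊2989/5⌋ − ⌊2989/11⌋ − ⌊2989/19⌋ + ⌊2989/55⌋ + ⌊2989/95⌋ + ⌊2989/209⌋ − ⌊2989/1045⌋ = 2061.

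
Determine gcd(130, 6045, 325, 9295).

65

gcd(130, 6045): 6045 = 46·130 + 65; 130 = 2·65 + 0 → 65
gcd(65, 325): 325 = 5·65 + 0 → 65
gcd(65, 9295): 9295 = 143·65 + 0 → 65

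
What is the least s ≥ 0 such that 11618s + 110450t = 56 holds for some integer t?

Euclid: 110450 = 9·11618 + 5888; 11618 = 1·5888 + 5730; 5888 = 1·5730 + 158; 5730 = 36·158 + 42; 158 = 3·42 + 32; 42 = 1·32 + 10; 32 = 3·10 + 2; 10 = 5·2 + 0 → gcd = 2; 56 = 2·28.
Back-substitution yields 11618·(-10486) + 110450·(1103) = 2, so one solution is s = -10486·28 = -293608, t = 1103·28 = 30884.
Solutions in s differ by 110450/2 = 55225; the one in [0, 55225) is -293608 mod 55225 = 37742.

37742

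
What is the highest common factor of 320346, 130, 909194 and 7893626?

gcd(320346, 130): 320346 = 2464·130 + 26; 130 = 5·26 + 0 → 26
gcd(26, 909194): 909194 = 34969·26 + 0 → 26
gcd(26, 7893626): 7893626 = 303601·26 + 0 → 26

26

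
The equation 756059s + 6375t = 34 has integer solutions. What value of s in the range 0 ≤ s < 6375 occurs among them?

Euclid: 756059 = 118·6375 + 3809; 6375 = 1·3809 + 2566; 3809 = 1·2566 + 1243; 2566 = 2·1243 + 80; 1243 = 15·80 + 43; 80 = 1·43 + 37; 43 = 1·37 + 6; 37 = 6·6 + 1; 6 = 6·1 + 0 → gcd = 1; 34 = 1·34.
Back-substitution yields 756059·(-1036) + 6375·(122867) = 1, so one solution is s = -1036·34 = -35224, t = 122867·34 = 4177478.
Solutions in s differ by 6375/1 = 6375; the one in [0, 6375) is -35224 mod 6375 = 3026.

3026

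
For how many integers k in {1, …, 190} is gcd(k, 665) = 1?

123

Prime factors of 665: 5, 7, 19. Count integers ≤ 190 divisible by none of them.
By inclusion–exclusion: 190 − ⌊190/5⌋ − ⌊190/7⌋ − ⌊190/19⌋ + ⌊190/35⌋ + ⌊190/95⌋ + ⌊190/133⌋ − ⌊190/665⌋ = 123.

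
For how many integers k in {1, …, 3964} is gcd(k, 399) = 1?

Prime factors of 399: 3, 7, 19. Count integers ≤ 3964 divisible by none of them.
By inclusion–exclusion: 3964 − ⌊3964/3⌋ − ⌊3964/7⌋ − ⌊3964/19⌋ + ⌊3964/21⌋ + ⌊3964/57⌋ + ⌊3964/133⌋ − ⌊3964/399⌋ = 2146.

2146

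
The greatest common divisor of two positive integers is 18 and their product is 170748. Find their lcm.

9486

For any two positive integers, gcd × lcm equals their product. Hence lcm = 170748 / 18 = 9486.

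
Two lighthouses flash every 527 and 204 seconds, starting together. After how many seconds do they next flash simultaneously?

gcd first: 527 = 2·204 + 119; 204 = 1·119 + 85; 119 = 1·85 + 34; 85 = 2·34 + 17; 34 = 2·17 + 0 → gcd = 17
lcm = 527·204/gcd = 107508/17 = 6324

6324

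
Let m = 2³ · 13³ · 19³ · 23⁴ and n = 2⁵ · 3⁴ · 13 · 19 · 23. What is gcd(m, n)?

min exponent per shared prime: 2³ · 13 · 19 · 23 = 45448

45448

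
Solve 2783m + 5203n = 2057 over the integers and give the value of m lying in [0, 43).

gcd(2783, 5203) = 121 (Euclid: 5203 = 1·2783 + 2420; 2783 = 1·2420 + 363; 2420 = 6·363 + 242; 363 = 1·242 + 121; 242 = 2·121 + 0), and 121 | 2057.
Extended Euclid: 2783·(15) + 5203·(-8) = 121. Scale by 17: m₀ = 255.
General solution m = m₀ + 43t; reducing mod 43 gives m = 40 (and n = -21).

40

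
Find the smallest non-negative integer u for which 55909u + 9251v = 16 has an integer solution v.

4132

gcd(55909, 9251) = 1 (Euclid: 55909 = 6·9251 + 403; 9251 = 22·403 + 385; 403 = 1·385 + 18; 385 = 21·18 + 7; 18 = 2·7 + 4; 7 = 1·4 + 3; 4 = 1·3 + 1; 3 = 3·1 + 0), and 1 | 16.
Extended Euclid: 55909·(2571) + 9251·(-15538) = 1. Scale by 16: u₀ = 41136.
General solution u = u₀ + 9251t; reducing mod 9251 gives u = 4132 (and v = -24972).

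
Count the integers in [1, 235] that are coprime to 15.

15 = 3·5. Inclusion–exclusion on these primes:
235 − ⌊235/3⌋ − ⌊235/5⌋ + ⌊235/15⌋ = 125

125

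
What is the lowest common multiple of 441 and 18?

gcd first: 441 = 24·18 + 9; 18 = 2·9 + 0 → gcd = 9
lcm = 441·18/gcd = 7938/9 = 882

882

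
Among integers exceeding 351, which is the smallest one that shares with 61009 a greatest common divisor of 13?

364

Multiples of 13 above 351: 13·28, 13·29, … . Need the cofactor coprime to 61009/13 = 4693.
Checking s = 28, 29, … the first with gcd(s, 4693) = 1 is s = 28, giving 364.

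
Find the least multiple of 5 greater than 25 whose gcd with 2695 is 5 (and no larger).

2695 = 5·539. Any k with gcd(k, 2695) = 5 is a multiple of 5, say 5s, with s coprime to 539.
Need s > 25/5, so s ≥ 6. First s ≥ 6 with gcd(s, 539) = 1 is s = 6. Thus k = 5·6 = 30.

30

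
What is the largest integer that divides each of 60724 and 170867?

Euclid: 170867 = 2·60724 + 49419; 60724 = 1·49419 + 11305; 49419 = 4·11305 + 4199; 11305 = 2·4199 + 2907; 4199 = 1·2907 + 1292; 2907 = 2·1292 + 323; 1292 = 4·323 + 0. Last nonzero remainder: 323.

323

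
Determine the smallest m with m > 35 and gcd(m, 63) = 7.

49

Multiples of 7 above 35: 7·6, 7·7, … . Need the cofactor coprime to 63/7 = 9.
Checking s = 6, 7, … the first with gcd(s, 9) = 1 is s = 7, giving 49.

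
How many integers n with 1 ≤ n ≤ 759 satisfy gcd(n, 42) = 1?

Prime factors of 42: 2, 3, 7. Count integers ≤ 759 divisible by none of them.
By inclusion–exclusion: 759 − ⌊759/2⌋ − ⌊759/3⌋ − ⌊759/7⌋ + ⌊759/6⌋ + ⌊759/14⌋ + ⌊759/21⌋ − ⌊759/42⌋ = 217.

217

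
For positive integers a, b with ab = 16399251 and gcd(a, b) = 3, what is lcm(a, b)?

Since gcd(a,b)·lcm(a,b) = ab, lcm = 16399251/3 = 5466417.

5466417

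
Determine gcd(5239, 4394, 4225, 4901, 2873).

gcd(5239, 4394): 5239 = 1·4394 + 845; 4394 = 5·845 + 169; 845 = 5·169 + 0 → 169
gcd(169, 4225): 4225 = 25·169 + 0 → 169
gcd(169, 4901): 4901 = 29·169 + 0 → 169
gcd(169, 2873): 2873 = 17·169 + 0 → 169

169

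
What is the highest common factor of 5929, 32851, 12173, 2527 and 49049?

7

gcd(5929, 32851): 32851 = 5·5929 + 3206; 5929 = 1·3206 + 2723; 3206 = 1·2723 + 483; 2723 = 5·483 + 308; 483 = 1·308 + 175; 308 = 1·175 + 133; 175 = 1·133 + 42; 133 = 3·42 + 7; 42 = 6·7 + 0 → 7
gcd(7, 12173): 12173 = 1739·7 + 0 → 7
gcd(7, 2527): 2527 = 361·7 + 0 → 7
gcd(7, 49049): 49049 = 7007·7 + 0 → 7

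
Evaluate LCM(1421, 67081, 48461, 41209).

55794554669

1421 = 7² · 29; 67081 = 7² · 37²; 48461 = 7² · 23 · 43; 41209 = 7² · 29²
lcm takes max exponent of each prime: 7² · 23 · 29² · 37² · 43 = 55794554669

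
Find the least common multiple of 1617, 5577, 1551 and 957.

372471099

1617 = 3 · 7² · 11; 5577 = 3 · 11 · 13²; 1551 = 3 · 11 · 47; 957 = 3 · 11 · 29
lcm takes max exponent of each prime: 3 · 7² · 11 · 13² · 29 · 47 = 372471099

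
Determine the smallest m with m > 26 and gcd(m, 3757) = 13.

Multiples of 13 above 26: 13·3, 13·4, … . Need the cofactor coprime to 3757/13 = 289.
Checking s = 3, 4, … the first with gcd(s, 289) = 1 is s = 3, giving 39.

39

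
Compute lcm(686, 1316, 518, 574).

97822228

lcm(686, 1316) = 686·1316/gcd = 902776/14 = 64484
lcm(64484, 518) = 64484·518/gcd = 33402712/14 = 2385908
lcm(2385908, 574) = 2385908·574/gcd = 1369511192/14 = 97822228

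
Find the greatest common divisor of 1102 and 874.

38

Euclid: 1102 = 1·874 + 228; 874 = 3·228 + 190; 228 = 1·190 + 38; 190 = 5·38 + 0. Last nonzero remainder: 38.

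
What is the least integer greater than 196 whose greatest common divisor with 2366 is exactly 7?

203

Multiples of 7 above 196: 7·29, 7·30, … . Need the cofactor coprime to 2366/7 = 338.
Checking s = 29, 30, … the first with gcd(s, 338) = 1 is s = 29, giving 203.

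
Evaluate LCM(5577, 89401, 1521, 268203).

8850699

lcm(5577, 89401) = 5577·89401/gcd = 498589377/169 = 2950233
lcm(2950233, 1521) = 2950233·1521/gcd = 4487304393/507 = 8850699
lcm(8850699, 268203) = 8850699·268203/gcd = 2373784023897/268203 = 8850699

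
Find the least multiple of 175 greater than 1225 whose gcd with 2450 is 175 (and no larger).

gcd(t, 2450) = 175 forces 175 | t; write t = 175s. Then gcd(175s, 175·14) = 175·gcd(s, 14), so need gcd(s, 14) = 1.
175s > 1225 gives s ≥ 8. The least s ≥ 8 coprime to 14 is 9, so t = 175·9 = 1575.

1575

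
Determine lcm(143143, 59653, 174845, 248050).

2459347040150

143143 = 7 · 11² · 13²; 59653 = 11² · 17 · 29; 174845 = 5 · 11² · 17²; 248050 = 2 · 5² · 11² · 41
lcm takes max exponent of each prime: 2 · 5² · 7 · 11² · 13² · 17² · 29 · 41 = 2459347040150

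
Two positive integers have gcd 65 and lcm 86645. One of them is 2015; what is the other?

2795

m·n = gcd·lcm = 65·86645 = 5631925, so n = 5631925/2015 = 2795.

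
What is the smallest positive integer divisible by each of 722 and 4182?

1509702

gcd first: 4182 = 5·722 + 572; 722 = 1·572 + 150; 572 = 3·150 + 122; 150 = 1·122 + 28; 122 = 4·28 + 10; 28 = 2·10 + 8; 10 = 1·8 + 2; 8 = 4·2 + 0 → gcd = 2
lcm = 722·4182/gcd = 3019404/2 = 1509702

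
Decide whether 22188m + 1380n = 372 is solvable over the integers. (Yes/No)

gcd(22188, 1380): 22188 = 16·1380 + 108; 1380 = 12·108 + 84; 108 = 1·84 + 24; 84 = 3·24 + 12; 24 = 2·12 + 0 → 12
12 divides 372, so a solution exists.

Yes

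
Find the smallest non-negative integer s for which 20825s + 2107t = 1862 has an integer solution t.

1

Euclid: 20825 = 9·2107 + 1862; 2107 = 1·1862 + 245; 1862 = 7·245 + 147; 245 = 1·147 + 98; 147 = 1·98 + 49; 98 = 2·49 + 0 → gcd = 49; 1862 = 49·38.
Back-substitution yields 20825·(17) + 2107·(-168) = 49, so one solution is s = 17·38 = 646, t = -168·38 = -6384.
Solutions in s differ by 2107/49 = 43; the one in [0, 43) is 646 mod 43 = 1.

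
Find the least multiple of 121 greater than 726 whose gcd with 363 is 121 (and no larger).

gcd(t, 363) = 121 forces 121 | t; write t = 121s. Then gcd(121s, 121·3) = 121·gcd(s, 3), so need gcd(s, 3) = 1.
121s > 726 gives s ≥ 7. The least s ≥ 7 coprime to 3 is 7, so t = 121·7 = 847.

847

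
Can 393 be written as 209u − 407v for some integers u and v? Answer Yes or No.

No

gcd(209, 407): 407 = 1·209 + 198; 209 = 1·198 + 11; 198 = 18·11 + 0 → 11
11 does not divide 393, so a solution does not exist.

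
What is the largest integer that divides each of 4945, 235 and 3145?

4945 = 5 · 23 · 43; 235 = 5 · 47; 3145 = 5 · 17 · 37
gcd takes min exponent of each prime: 5 = 5

5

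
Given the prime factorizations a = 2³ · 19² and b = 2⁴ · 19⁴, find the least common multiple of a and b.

2085136

max exponent per prime: 2⁴ · 19⁴ = 2085136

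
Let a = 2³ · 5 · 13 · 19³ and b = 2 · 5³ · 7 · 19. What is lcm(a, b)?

max exponent per prime: 2³ · 5³ · 7 · 13 · 19³ = 624169000

624169000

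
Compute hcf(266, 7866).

38

Euclid: 7866 = 29·266 + 152; 266 = 1·152 + 114; 152 = 1·114 + 38; 114 = 3·38 + 0. Last nonzero remainder: 38.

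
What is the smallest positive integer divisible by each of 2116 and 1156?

611524

gcd first: 2116 = 1·1156 + 960; 1156 = 1·960 + 196; 960 = 4·196 + 176; 196 = 1·176 + 20; 176 = 8·20 + 16; 20 = 1·16 + 4; 16 = 4·4 + 0 → gcd = 4
lcm = 2116·1156/gcd = 2446096/4 = 611524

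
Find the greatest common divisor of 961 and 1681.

961 = 31²
1681 = 41²
Common: 1 = 1

1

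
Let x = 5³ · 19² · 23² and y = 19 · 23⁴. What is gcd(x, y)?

10051

min exponent per shared prime: 19 · 23² = 10051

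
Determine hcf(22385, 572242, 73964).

22385 = 5 · 11² · 37; 572242 = 2 · 11 · 19 · 37²; 73964 = 2² · 11 · 41²
gcd takes min exponent of each prime: 11 = 11

11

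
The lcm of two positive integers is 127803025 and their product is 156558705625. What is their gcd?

gcd·lcm = product, so gcd = 156558705625/127803025 = 1225.

1225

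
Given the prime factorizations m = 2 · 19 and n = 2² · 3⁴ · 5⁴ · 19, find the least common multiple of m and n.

max exponent per prime: 2² · 3⁴ · 5⁴ · 19 = 3847500

3847500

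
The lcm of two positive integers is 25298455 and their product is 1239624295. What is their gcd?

49

From gcd × lcm = pq: gcd = 1239624295 / 25298455 = 49.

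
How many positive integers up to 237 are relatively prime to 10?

Prime factors of 10: 2, 5. Count integers ≤ 237 divisible by none of them.
By inclusion–exclusion: 237 − ⌊237/2⌋ − ⌊237/5⌋ + ⌊237/10⌋ = 95.

95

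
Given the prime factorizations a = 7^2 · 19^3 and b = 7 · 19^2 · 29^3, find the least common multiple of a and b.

8196923399

max exponent per prime: 7^2 · 19^3 · 29^3 = 8196923399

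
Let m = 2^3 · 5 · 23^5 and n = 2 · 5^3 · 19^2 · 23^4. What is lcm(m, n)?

2323519823000

max exponent per prime: 2^3 · 5^3 · 19^2 · 23^5 = 2323519823000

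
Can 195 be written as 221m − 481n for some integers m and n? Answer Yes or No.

By Bézout, 221m − 481n = 195 has integer solutions iff gcd(221, 481) | 195.
Euclid: 481 = 2·221 + 39; 221 = 5·39 + 26; 39 = 1·26 + 13; 26 = 2·13 + 0. gcd = 13; 195 mod 13 = 0. Yes.

Yes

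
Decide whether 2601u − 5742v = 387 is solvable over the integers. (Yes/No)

Yes

gcd(2601, 5742): 5742 = 2·2601 + 540; 2601 = 4·540 + 441; 540 = 1·441 + 99; 441 = 4·99 + 45; 99 = 2·45 + 9; 45 = 5·9 + 0 → 9
9 divides 387, so a solution exists.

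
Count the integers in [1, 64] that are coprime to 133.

133 = 7·19. Inclusion–exclusion on these primes:
64 − ⌊64/7⌋ − ⌊64/19⌋ + ⌊64/133⌋ = 52

52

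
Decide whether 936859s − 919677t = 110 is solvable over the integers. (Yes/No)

Yes

By Bézout, 936859s − 919677t = 110 has integer solutions iff gcd(936859, 919677) | 110.
Euclid: 936859 = 1·919677 + 17182; 919677 = 53·17182 + 9031; 17182 = 1·9031 + 8151; 9031 = 1·8151 + 880; 8151 = 9·880 + 231; 880 = 3·231 + 187; 231 = 1·187 + 44; 187 = 4·44 + 11; 44 = 4·11 + 0. gcd = 11; 110 mod 11 = 0. Yes.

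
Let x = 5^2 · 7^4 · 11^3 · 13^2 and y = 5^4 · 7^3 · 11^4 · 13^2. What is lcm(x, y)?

3713039955625

max exponent per prime: 5^4 · 7^4 · 11^4 · 13^2 = 3713039955625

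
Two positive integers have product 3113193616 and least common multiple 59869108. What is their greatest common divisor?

52

gcd·lcm = product, so gcd = 3113193616/59869108 = 52.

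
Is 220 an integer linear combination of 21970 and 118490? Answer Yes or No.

gcd(21970, 118490): 118490 = 5·21970 + 8640; 21970 = 2·8640 + 4690; 8640 = 1·4690 + 3950; 4690 = 1·3950 + 740; 3950 = 5·740 + 250; 740 = 2·250 + 240; 250 = 1·240 + 10; 240 = 24·10 + 0 → 10
10 divides 220, so a solution exists.

Yes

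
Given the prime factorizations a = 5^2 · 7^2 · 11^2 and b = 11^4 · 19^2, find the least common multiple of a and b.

max exponent per prime: 5^2 · 7^2 · 11^4 · 19^2 = 6474616225

6474616225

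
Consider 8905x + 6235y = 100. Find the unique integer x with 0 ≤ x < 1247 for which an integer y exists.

369

Reduce mod 6235: 8905x ≡ 100 (mod 6235). With g = gcd(8905, 6235) = 5 dividing 100, divide through: 1781x ≡ 20 (mod 1247).
Since gcd(1781, 1247) = 1, x ≡ 20·(1781)⁻¹ ≡ 369 (mod 1247). Smallest non-negative: 369.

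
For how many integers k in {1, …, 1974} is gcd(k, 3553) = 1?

3553 = 11·17·19. Inclusion–exclusion on these primes:
1974 − ⌊1974/11⌋ − ⌊1974/17⌋ − ⌊1974/19⌋ + ⌊1974/187⌋ + ⌊1974/209⌋ + ⌊1974/323⌋ − ⌊1974/3553⌋ = 1601

1601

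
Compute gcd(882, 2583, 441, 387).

gcd(882, 2583): 2583 = 2·882 + 819; 882 = 1·819 + 63; 819 = 13·63 + 0 → 63
gcd(63, 441): 441 = 7·63 + 0 → 63
gcd(63, 387): 387 = 6·63 + 9; 63 = 7·9 + 0 → 9

9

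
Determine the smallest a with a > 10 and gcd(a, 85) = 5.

85 = 5·17. Any a with gcd(a, 85) = 5 is a multiple of 5, say 5s, with s coprime to 17.
Need s > 10/5, so s ≥ 3. First s ≥ 3 with gcd(s, 17) = 1 is s = 3. Thus a = 5·3 = 15.

15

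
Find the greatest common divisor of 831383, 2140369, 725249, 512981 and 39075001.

gcd(831383, 2140369): 2140369 = 2·831383 + 477603; 831383 = 1·477603 + 353780; 477603 = 1·353780 + 123823; 353780 = 2·123823 + 106134; 123823 = 1·106134 + 17689; 106134 = 6·17689 + 0 → 17689
gcd(17689, 725249): 725249 = 41·17689 + 0 → 17689
gcd(17689, 512981): 512981 = 29·17689 + 0 → 17689
gcd(17689, 39075001): 39075001 = 2209·17689 + 0 → 17689

17689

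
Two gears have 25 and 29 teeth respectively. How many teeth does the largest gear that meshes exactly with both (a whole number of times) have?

Euclid: 29 = 1·25 + 4; 25 = 6·4 + 1; 4 = 4·1 + 0. Last nonzero remainder: 1.

1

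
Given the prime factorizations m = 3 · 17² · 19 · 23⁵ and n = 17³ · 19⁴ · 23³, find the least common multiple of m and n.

12362935480302117

max exponent per prime: 3 · 17³ · 19⁴ · 23⁵ = 12362935480302117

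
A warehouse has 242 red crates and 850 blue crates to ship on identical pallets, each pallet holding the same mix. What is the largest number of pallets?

2

242 = 2 · 11²
850 = 2 · 5² · 17
Common: 2 = 2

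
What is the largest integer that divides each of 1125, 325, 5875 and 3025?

gcd(1125, 325): 1125 = 3·325 + 150; 325 = 2·150 + 25; 150 = 6·25 + 0 → 25
gcd(25, 5875): 5875 = 235·25 + 0 → 25
gcd(25, 3025): 3025 = 121·25 + 0 → 25

25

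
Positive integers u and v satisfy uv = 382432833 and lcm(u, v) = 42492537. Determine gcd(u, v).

9

From gcd × lcm = uv: gcd = 382432833 / 42492537 = 9.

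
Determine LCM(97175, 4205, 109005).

10542418575

97175 = 5² · 13² · 23; 4205 = 5 · 29²; 109005 = 3 · 5 · 13² · 43
lcm takes max exponent of each prime: 3 · 5² · 13² · 23 · 29² · 43 = 10542418575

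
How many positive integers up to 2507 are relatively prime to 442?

1090

Prime factors of 442: 2, 13, 17. Count integers ≤ 2507 divisible by none of them.
By inclusion–exclusion: 2507 − ⌊2507/2⌋ − ⌊2507/13⌋ − ⌊2507/17⌋ + ⌊2507/26⌋ + ⌊2507/34⌋ + ⌊2507/221⌋ − ⌊2507/442⌋ = 1090.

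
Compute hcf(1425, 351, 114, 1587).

3

gcd(1425, 351): 1425 = 4·351 + 21; 351 = 16·21 + 15; 21 = 1·15 + 6; 15 = 2·6 + 3; 6 = 2·3 + 0 → 3
gcd(3, 114): 114 = 38·3 + 0 → 3
gcd(3, 1587): 1587 = 529·3 + 0 → 3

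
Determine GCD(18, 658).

2

Euclid: 658 = 36·18 + 10; 18 = 1·10 + 8; 10 = 1·8 + 2; 8 = 4·2 + 0. Last nonzero remainder: 2.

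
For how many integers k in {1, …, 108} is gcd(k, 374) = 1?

374 = 2·11·17. Inclusion–exclusion on these primes:
108 − ⌊108/2⌋ − ⌊108/11⌋ − ⌊108/17⌋ + ⌊108/22⌋ + ⌊108/34⌋ + ⌊108/187⌋ − ⌊108/374⌋ = 46

46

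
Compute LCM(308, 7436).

308 = 2² · 7 · 11; 7436 = 2² · 11 · 13²
max exponents: 2² · 7 · 11 · 13² = 52052

52052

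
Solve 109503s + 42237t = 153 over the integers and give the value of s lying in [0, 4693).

4234

Reduce mod 42237: 109503s ≡ 153 (mod 42237). With g = gcd(109503, 42237) = 9 dividing 153, divide through: 12167s ≡ 17 (mod 4693).
Since gcd(12167, 4693) = 1, s ≡ 17·(12167)⁻¹ ≡ 4234 (mod 4693). Smallest non-negative: 4234.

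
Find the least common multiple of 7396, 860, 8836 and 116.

7396 = 2² · 43²; 860 = 2² · 5 · 43; 8836 = 2² · 47²; 116 = 2² · 29
lcm takes max exponent of each prime: 2² · 5 · 29 · 43² · 47² = 2368975780

2368975780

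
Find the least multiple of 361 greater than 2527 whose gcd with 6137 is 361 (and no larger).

2888

Multiples of 361 above 2527: 361·8, 361·9, … . Need the cofactor coprime to 6137/361 = 17.
Checking s = 8, 9, … the first with gcd(s, 17) = 1 is s = 8, giving 2888.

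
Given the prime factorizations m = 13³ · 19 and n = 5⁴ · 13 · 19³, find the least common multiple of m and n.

9418264375

max exponent per prime: 5⁴ · 13³ · 19³ = 9418264375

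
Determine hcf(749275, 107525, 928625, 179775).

749275 = 5² · 17 · 41 · 43; 107525 = 5² · 11 · 17 · 23; 928625 = 5³ · 17 · 19 · 23; 179775 = 3² · 5² · 17 · 47
gcd takes min exponent of each prime: 5² · 17 = 425

425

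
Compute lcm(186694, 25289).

248489714

186694 = 2 · 17³ · 19; 25289 = 11³ · 19
max exponents: 2 · 11³ · 17³ · 19 = 248489714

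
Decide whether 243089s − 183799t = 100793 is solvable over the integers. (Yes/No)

gcd(243089, 183799): 243089 = 1·183799 + 59290; 183799 = 3·59290 + 5929; 59290 = 10·5929 + 0 → 5929
5929 divides 100793, so a solution exists.

Yes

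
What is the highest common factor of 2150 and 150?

50

2150 = 2 · 5² · 43
150 = 2 · 3 · 5²
Common: 2 · 5² = 50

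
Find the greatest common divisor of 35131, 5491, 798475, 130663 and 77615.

gcd(35131, 5491): 35131 = 6·5491 + 2185; 5491 = 2·2185 + 1121; 2185 = 1·1121 + 1064; 1121 = 1·1064 + 57; 1064 = 18·57 + 38; 57 = 1·38 + 19; 38 = 2·19 + 0 → 19
gcd(19, 798475): 798475 = 42025·19 + 0 → 19
gcd(19, 130663): 130663 = 6877·19 + 0 → 19
gcd(19, 77615): 77615 = 4085·19 + 0 → 19

19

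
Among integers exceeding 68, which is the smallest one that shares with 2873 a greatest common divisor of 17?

85

Multiples of 17 above 68: 17·5, 17·6, … . Need the cofactor coprime to 2873/17 = 169.
Checking s = 5, 6, … the first with gcd(s, 169) = 1 is s = 5, giving 85.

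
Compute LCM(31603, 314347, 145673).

1009368217

31603 = 11 · 13² · 17; 314347 = 11 · 17 · 41²; 145673 = 11 · 17 · 19 · 41
lcm takes max exponent of each prime: 11 · 13² · 17 · 19 · 41² = 1009368217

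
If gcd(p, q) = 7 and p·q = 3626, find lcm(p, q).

518

For any two positive integers, gcd × lcm equals their product. Hence lcm = 3626 / 7 = 518.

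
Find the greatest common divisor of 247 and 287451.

19

247 = 13 · 19
287451 = 3² · 19 · 41²
Common: 19 = 19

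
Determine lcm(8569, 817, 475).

lcm(8569, 817) = 8569·817/gcd = 7000873/19 = 368467
lcm(368467, 475) = 368467·475/gcd = 175021825/19 = 9211675

9211675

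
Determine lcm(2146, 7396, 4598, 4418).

40302437354828

2146 = 2 · 29 · 37; 7396 = 2² · 43²; 4598 = 2 · 11² · 19; 4418 = 2 · 47²
lcm takes max exponent of each prime: 2² · 11² · 19 · 29 · 37 · 43² · 47² = 40302437354828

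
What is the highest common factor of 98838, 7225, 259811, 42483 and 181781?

289

98838 = 2 · 3² · 17² · 19; 7225 = 5² · 17²; 259811 = 17² · 29 · 31; 42483 = 3 · 7² · 17²; 181781 = 17³ · 37
gcd takes min exponent of each prime: 17² = 289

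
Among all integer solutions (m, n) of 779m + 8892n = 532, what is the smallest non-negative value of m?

Euclid: 8892 = 11·779 + 323; 779 = 2·323 + 133; 323 = 2·133 + 57; 133 = 2·57 + 19; 57 = 3·19 + 0 → gcd = 19; 532 = 19·28.
Back-substitution yields 779·(137) + 8892·(-12) = 19, so one solution is m = 137·28 = 3836, n = -12·28 = -336.
Solutions in m differ by 8892/19 = 468; the one in [0, 468) is 3836 mod 468 = 92.

92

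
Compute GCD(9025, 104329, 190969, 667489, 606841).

361

9025 = 5² · 19²; 104329 = 17² · 19²; 190969 = 19² · 23²; 667489 = 19² · 43²; 606841 = 19² · 41²
gcd takes min exponent of each prime: 19² = 361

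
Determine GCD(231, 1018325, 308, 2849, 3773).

77

gcd(231, 1018325): 1018325 = 4408·231 + 77; 231 = 3·77 + 0 → 77
gcd(77, 308): 308 = 4·77 + 0 → 77
gcd(77, 2849): 2849 = 37·77 + 0 → 77
gcd(77, 3773): 3773 = 49·77 + 0 → 77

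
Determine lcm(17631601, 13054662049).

4712732999689

17631601 = 13² · 17² · 19²; 13054662049 = 11² · 13² · 17² · 47²
max exponents: 11² · 13² · 17² · 19² · 47² = 4712732999689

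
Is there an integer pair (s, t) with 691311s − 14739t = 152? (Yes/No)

By Bézout, 691311s − 14739t = 152 has integer solutions iff gcd(691311, 14739) | 152.
Euclid: 691311 = 46·14739 + 13317; 14739 = 1·13317 + 1422; 13317 = 9·1422 + 519; 1422 = 2·519 + 384; 519 = 1·384 + 135; 384 = 2·135 + 114; 135 = 1·114 + 21; 114 = 5·21 + 9; 21 = 2·9 + 3; 9 = 3·3 + 0. gcd = 3; 152 mod 3 = 2. No.

No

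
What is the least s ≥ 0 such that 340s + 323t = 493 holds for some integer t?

Reduce mod 323: 340s ≡ 493 (mod 323). With g = gcd(340, 323) = 17 dividing 493, divide through: 20s ≡ 29 (mod 19).
Since gcd(20, 19) = 1, s ≡ 29·(20)⁻¹ ≡ 10 (mod 19). Smallest non-negative: 10.

10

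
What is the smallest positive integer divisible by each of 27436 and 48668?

27436 = 2² · 19³; 48668 = 2² · 23³
max exponents: 2² · 19³ · 23³ = 333813812

333813812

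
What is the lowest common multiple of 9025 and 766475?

276697475

gcd first: 766475 = 84·9025 + 8375; 9025 = 1·8375 + 650; 8375 = 12·650 + 575; 650 = 1·575 + 75; 575 = 7·75 + 50; 75 = 1·50 + 25; 50 = 2·25 + 0 → gcd = 25
lcm = 9025·766475/gcd = 6917436875/25 = 276697475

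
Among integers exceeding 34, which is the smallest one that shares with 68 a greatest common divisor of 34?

gcd(k, 68) = 34 forces 34 | k; write k = 34s. Then gcd(34s, 34·2) = 34·gcd(s, 2), so need gcd(s, 2) = 1.
34s > 34 gives s ≥ 2. The least s ≥ 2 coprime to 2 is 3, so k = 34·3 = 102.

102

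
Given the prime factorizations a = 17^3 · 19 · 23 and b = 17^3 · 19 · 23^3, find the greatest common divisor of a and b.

min exponent per shared prime: 17^3 · 19 · 23 = 2146981

2146981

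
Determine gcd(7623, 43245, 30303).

gcd(7623, 43245): 43245 = 5·7623 + 5130; 7623 = 1·5130 + 2493; 5130 = 2·2493 + 144; 2493 = 17·144 + 45; 144 = 3·45 + 9; 45 = 5·9 + 0 → 9
gcd(9, 30303): 30303 = 3367·9 + 0 → 9

9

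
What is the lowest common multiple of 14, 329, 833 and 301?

lcm(14, 329) = 14·329/gcd = 4606/7 = 658
lcm(658, 833) = 658·833/gcd = 548114/7 = 78302
lcm(78302, 301) = 78302·301/gcd = 23568902/7 = 3366986

3366986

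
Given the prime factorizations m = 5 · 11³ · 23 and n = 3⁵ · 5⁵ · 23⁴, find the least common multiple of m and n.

282843169228125

max exponent per prime: 3⁵ · 5⁵ · 11³ · 23⁴ = 282843169228125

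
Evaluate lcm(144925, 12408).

163475400

gcd first: 144925 = 11·12408 + 8437; 12408 = 1·8437 + 3971; 8437 = 2·3971 + 495; 3971 = 8·495 + 11; 495 = 45·11 + 0 → gcd = 11
lcm = 144925·12408/gcd = 1798229400/11 = 163475400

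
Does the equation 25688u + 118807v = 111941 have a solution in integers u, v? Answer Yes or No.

By Bézout, 25688u + 118807v = 111941 has integer solutions iff gcd(25688, 118807) | 111941.
Euclid: 118807 = 4·25688 + 16055; 25688 = 1·16055 + 9633; 16055 = 1·9633 + 6422; 9633 = 1·6422 + 3211; 6422 = 2·3211 + 0. gcd = 3211; 111941 mod 3211 = 2767. No.

No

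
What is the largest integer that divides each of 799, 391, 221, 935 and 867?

17

799 = 17 · 47; 391 = 17 · 23; 221 = 13 · 17; 935 = 5 · 11 · 17; 867 = 3 · 17²
gcd takes min exponent of each prime: 17 = 17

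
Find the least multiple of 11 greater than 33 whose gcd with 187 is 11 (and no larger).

44

Multiples of 11 above 33: 11·4, 11·5, … . Need the cofactor coprime to 187/11 = 17.
Checking s = 4, 5, … the first with gcd(s, 17) = 1 is s = 4, giving 44.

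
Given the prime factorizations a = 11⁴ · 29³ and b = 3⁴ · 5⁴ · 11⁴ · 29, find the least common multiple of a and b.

18077142043125

max exponent per prime: 3⁴ · 5⁴ · 11⁴ · 29³ = 18077142043125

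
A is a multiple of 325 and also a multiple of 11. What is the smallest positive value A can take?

3575

325 = 5² · 13; 11 = 11
max exponents: 5² · 11 · 13 = 3575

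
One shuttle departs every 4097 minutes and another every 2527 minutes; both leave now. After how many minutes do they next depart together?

4097 = 17 · 241; 2527 = 7 · 19²
max exponents: 7 · 17 · 19² · 241 = 10353119

10353119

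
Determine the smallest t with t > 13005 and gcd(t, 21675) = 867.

21675 = 867·25. Any t with gcd(t, 21675) = 867 is a multiple of 867, say 867s, with s coprime to 25.
Need s > 13005/867, so s ≥ 16. First s ≥ 16 with gcd(s, 25) = 1 is s = 16. Thus t = 867·16 = 13872.

13872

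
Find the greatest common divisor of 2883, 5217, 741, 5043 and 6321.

gcd(2883, 5217): 5217 = 1·2883 + 2334; 2883 = 1·2334 + 549; 2334 = 4·549 + 138; 549 = 3·138 + 135; 138 = 1·135 + 3; 135 = 45·3 + 0 → 3
gcd(3, 741): 741 = 247·3 + 0 → 3
gcd(3, 5043): 5043 = 1681·3 + 0 → 3
gcd(3, 6321): 6321 = 2107·3 + 0 → 3

3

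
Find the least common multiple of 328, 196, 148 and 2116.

328 = 2³ · 41; 196 = 2² · 7²; 148 = 2² · 37; 2116 = 2² · 23²
lcm takes max exponent of each prime: 2³ · 7² · 23² · 37 · 41 = 314577256

314577256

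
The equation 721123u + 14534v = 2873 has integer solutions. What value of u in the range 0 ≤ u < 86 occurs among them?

Euclid: 721123 = 49·14534 + 8957; 14534 = 1·8957 + 5577; 8957 = 1·5577 + 3380; 5577 = 1·3380 + 2197; 3380 = 1·2197 + 1183; 2197 = 1·1183 + 1014; 1183 = 1·1014 + 169; 1014 = 6·169 + 0 → gcd = 169; 2873 = 169·17.
Back-substitution yields 721123·(13) + 14534·(-645) = 169, so one solution is u = 13·17 = 221, v = -645·17 = -10965.
Solutions in u differ by 14534/169 = 86; the one in [0, 86) is 221 mod 86 = 49.

49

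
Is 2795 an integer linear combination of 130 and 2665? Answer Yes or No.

Yes

gcd(130, 2665): 2665 = 20·130 + 65; 130 = 2·65 + 0 → 65
65 divides 2795, so a solution exists.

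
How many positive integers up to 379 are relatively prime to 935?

935 = 5·11·17. Inclusion–exclusion on these primes:
379 − ⌊379/5⌋ − ⌊379/11⌋ − ⌊379/17⌋ + ⌊379/55⌋ + ⌊379/85⌋ + ⌊379/187⌋ − ⌊379/935⌋ = 260

260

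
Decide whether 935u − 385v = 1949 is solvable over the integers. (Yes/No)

No

By Bézout, 935u − 385v = 1949 has integer solutions iff gcd(935, 385) | 1949.
Euclid: 935 = 2·385 + 165; 385 = 2·165 + 55; 165 = 3·55 + 0. gcd = 55; 1949 mod 55 = 24. No.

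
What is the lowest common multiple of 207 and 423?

9729

gcd first: 423 = 2·207 + 9; 207 = 23·9 + 0 → gcd = 9
lcm = 207·423/gcd = 87561/9 = 9729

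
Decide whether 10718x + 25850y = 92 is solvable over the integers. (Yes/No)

Yes

By Bézout, 10718x + 25850y = 92 has integer solutions iff gcd(10718, 25850) | 92.
Euclid: 25850 = 2·10718 + 4414; 10718 = 2·4414 + 1890; 4414 = 2·1890 + 634; 1890 = 2·634 + 622; 634 = 1·622 + 12; 622 = 51·12 + 10; 12 = 1·10 + 2; 10 = 5·2 + 0. gcd = 2; 92 mod 2 = 0. Yes.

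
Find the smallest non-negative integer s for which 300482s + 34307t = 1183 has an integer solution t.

Reduce mod 34307: 300482s ≡ 1183 (mod 34307). With g = gcd(300482, 34307) = 1183 dividing 1183, divide through: 254s ≡ 1 (mod 29).
Since gcd(254, 29) = 1, s ≡ 1·(254)⁻¹ ≡ 4 (mod 29). Smallest non-negative: 4.

4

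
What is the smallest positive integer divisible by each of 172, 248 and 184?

245272

lcm(172, 248) = 172·248/gcd = 42656/4 = 10664
lcm(10664, 184) = 10664·184/gcd = 1962176/8 = 245272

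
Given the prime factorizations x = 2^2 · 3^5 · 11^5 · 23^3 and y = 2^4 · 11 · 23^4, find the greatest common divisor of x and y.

min exponent per shared prime: 2^2 · 11 · 23^3 = 535348

535348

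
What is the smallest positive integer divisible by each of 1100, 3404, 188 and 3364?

37001224700

lcm(1100, 3404) = 1100·3404/gcd = 3744400/4 = 936100
lcm(936100, 188) = 936100·188/gcd = 175986800/4 = 43996700
lcm(43996700, 3364) = 43996700·3364/gcd = 148004898800/4 = 37001224700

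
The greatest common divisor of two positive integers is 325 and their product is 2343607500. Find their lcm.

For any two positive integers, gcd × lcm equals their product. Hence lcm = 2343607500 / 325 = 7211100.

7211100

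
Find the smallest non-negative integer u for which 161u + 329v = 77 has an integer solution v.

25

gcd(161, 329) = 7 (Euclid: 329 = 2·161 + 7; 161 = 23·7 + 0), and 7 | 77.
Extended Euclid: 161·(-2) + 329·(1) = 7. Scale by 11: u₀ = -22.
General solution u = u₀ + 47t; reducing mod 47 gives u = 25 (and v = -12).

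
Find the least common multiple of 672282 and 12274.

242693802

gcd first: 672282 = 54·12274 + 9486; 12274 = 1·9486 + 2788; 9486 = 3·2788 + 1122; 2788 = 2·1122 + 544; 1122 = 2·544 + 34; 544 = 16·34 + 0 → gcd = 34
lcm = 672282·12274/gcd = 8251589268/34 = 242693802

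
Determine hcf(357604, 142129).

169

357604 = 2² · 13² · 23²
142129 = 13² · 29²
Common: 13² = 169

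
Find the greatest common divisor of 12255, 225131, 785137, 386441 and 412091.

gcd(12255, 225131): 225131 = 18·12255 + 4541; 12255 = 2·4541 + 3173; 4541 = 1·3173 + 1368; 3173 = 2·1368 + 437; 1368 = 3·437 + 57; 437 = 7·57 + 38; 57 = 1·38 + 19; 38 = 2·19 + 0 → 19
gcd(19, 785137): 785137 = 41323·19 + 0 → 19
gcd(19, 386441): 386441 = 20339·19 + 0 → 19
gcd(19, 412091): 412091 = 21689·19 + 0 → 19

19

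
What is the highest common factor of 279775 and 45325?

25

279775 = 5² · 19² · 31
45325 = 5² · 7² · 37
Common: 5² = 25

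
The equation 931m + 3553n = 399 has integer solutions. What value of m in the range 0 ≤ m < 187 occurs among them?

Reduce mod 3553: 931m ≡ 399 (mod 3553). With g = gcd(931, 3553) = 19 dividing 399, divide through: 49m ≡ 21 (mod 187).
Since gcd(49, 187) = 1, m ≡ 21·(49)⁻¹ ≡ 134 (mod 187). Smallest non-negative: 134.

134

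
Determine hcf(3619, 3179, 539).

11

3619 = 7 · 11 · 47; 3179 = 11 · 17²; 539 = 7² · 11
gcd takes min exponent of each prime: 11 = 11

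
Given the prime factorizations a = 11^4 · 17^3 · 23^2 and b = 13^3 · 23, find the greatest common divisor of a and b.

23

min exponent per shared prime: 23 = 23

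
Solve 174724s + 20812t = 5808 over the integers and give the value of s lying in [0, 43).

Euclid: 174724 = 8·20812 + 8228; 20812 = 2·8228 + 4356; 8228 = 1·4356 + 3872; 4356 = 1·3872 + 484; 3872 = 8·484 + 0 → gcd = 484; 5808 = 484·12.
Back-substitution yields 174724·(-5) + 20812·(42) = 484, so one solution is s = -5·12 = -60, t = 42·12 = 504.
Solutions in s differ by 20812/484 = 43; the one in [0, 43) is -60 mod 43 = 26.

26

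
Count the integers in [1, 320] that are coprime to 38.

152

38 = 2·19. Inclusion–exclusion on these primes:
320 − ⌊320/2⌋ − ⌊320/19⌋ + ⌊320/38⌋ = 152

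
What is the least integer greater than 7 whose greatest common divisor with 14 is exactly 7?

21

Multiples of 7 above 7: 7·2, 7·3, … . Need the cofactor coprime to 14/7 = 2.
Checking s = 2, 3, … the first with gcd(s, 2) = 1 is s = 3, giving 21.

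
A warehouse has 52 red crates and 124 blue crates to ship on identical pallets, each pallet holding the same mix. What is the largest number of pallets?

52 = 2² · 13
124 = 2² · 31
Common: 2² = 4

4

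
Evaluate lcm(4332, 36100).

108300

4332 = 2² · 3 · 19²; 36100 = 2² · 5² · 19²
max exponents: 2² · 3 · 5² · 19² = 108300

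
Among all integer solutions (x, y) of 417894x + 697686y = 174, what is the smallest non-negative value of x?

Euclid: 697686 = 1·417894 + 279792; 417894 = 1·279792 + 138102; 279792 = 2·138102 + 3588; 138102 = 38·3588 + 1758; 3588 = 2·1758 + 72; 1758 = 24·72 + 30; 72 = 2·30 + 12; 30 = 2·12 + 6; 12 = 2·6 + 0 → gcd = 6; 174 = 6·29.
Back-substitution yields 417894·(48418) + 697686·(-29001) = 6, so one solution is x = 48418·29 = 1404122, y = -29001·29 = -841029.
Solutions in x differ by 697686/6 = 116281; the one in [0, 116281) is 1404122 mod 116281 = 8750.

8750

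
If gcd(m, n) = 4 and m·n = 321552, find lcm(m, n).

Since gcd(m,n)·lcm(m,n) = mn, lcm = 321552/4 = 80388.

80388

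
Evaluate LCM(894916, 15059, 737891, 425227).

894916 = 2² · 11² · 43²; 15059 = 11 · 37²; 737891 = 7² · 11 · 37²; 425227 = 11 · 29 · 31 · 43
lcm takes max exponent of each prime: 2² · 7² · 11² · 29 · 31 · 37² · 43² = 53968642316204

53968642316204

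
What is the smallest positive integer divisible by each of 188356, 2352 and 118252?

66820421136

188356 = 2² · 7² · 31²; 2352 = 2⁴ · 3 · 7²; 118252 = 2² · 17 · 37 · 47
lcm takes max exponent of each prime: 2⁴ · 3 · 7² · 17 · 31² · 37 · 47 = 66820421136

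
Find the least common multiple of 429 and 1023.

13299

429 = 3 · 11 · 13; 1023 = 3 · 11 · 31
max exponents: 3 · 11 · 13 · 31 = 13299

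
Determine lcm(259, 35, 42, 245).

54390

259 = 7 · 37; 35 = 5 · 7; 42 = 2 · 3 · 7; 245 = 5 · 7²
lcm takes max exponent of each prime: 2 · 3 · 5 · 7² · 37 = 54390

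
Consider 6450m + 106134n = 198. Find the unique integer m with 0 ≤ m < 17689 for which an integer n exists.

gcd(6450, 106134) = 6 (Euclid: 106134 = 16·6450 + 2934; 6450 = 2·2934 + 582; 2934 = 5·582 + 24; 582 = 24·24 + 6; 24 = 4·6 + 0), and 6 | 198.
Extended Euclid: 6450·(4377) + 106134·(-266) = 6. Scale by 33: m₀ = 144441.
General solution m = m₀ + 17689t; reducing mod 17689 gives m = 2929 (and n = -178).

2929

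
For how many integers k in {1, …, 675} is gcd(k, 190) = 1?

190 = 2·5·19. Inclusion–exclusion on these primes:
675 − ⌊675/2⌋ − ⌊675/5⌋ − ⌊675/19⌋ + ⌊675/10⌋ + ⌊675/38⌋ + ⌊675/95⌋ − ⌊675/190⌋ = 256

256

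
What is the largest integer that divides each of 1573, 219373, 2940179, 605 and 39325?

121

gcd(1573, 219373): 219373 = 139·1573 + 726; 1573 = 2·726 + 121; 726 = 6·121 + 0 → 121
gcd(121, 2940179): 2940179 = 24299·121 + 0 → 121
gcd(121, 605): 605 = 5·121 + 0 → 121
gcd(121, 39325): 39325 = 325·121 + 0 → 121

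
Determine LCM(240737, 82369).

404678897

gcd first: 240737 = 2·82369 + 75999; 82369 = 1·75999 + 6370; 75999 = 11·6370 + 5929; 6370 = 1·5929 + 441; 5929 = 13·441 + 196; 441 = 2·196 + 49; 196 = 4·49 + 0 → gcd = 49
lcm = 240737·82369/gcd = 19829265953/49 = 404678897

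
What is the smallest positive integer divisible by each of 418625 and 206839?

gcd first: 418625 = 2·206839 + 4947; 206839 = 41·4947 + 4012; 4947 = 1·4012 + 935; 4012 = 4·935 + 272; 935 = 3·272 + 119; 272 = 2·119 + 34; 119 = 3·34 + 17; 34 = 2·17 + 0 → gcd = 17
lcm = 418625·206839/gcd = 86587976375/17 = 5093410375

5093410375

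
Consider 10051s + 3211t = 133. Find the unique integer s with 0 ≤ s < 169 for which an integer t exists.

Reduce mod 3211: 10051s ≡ 133 (mod 3211). With g = gcd(10051, 3211) = 19 dividing 133, divide through: 529s ≡ 7 (mod 169).
Since gcd(529, 169) = 1, s ≡ 7·(529)⁻¹ ≡ 8 (mod 169). Smallest non-negative: 8.

8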